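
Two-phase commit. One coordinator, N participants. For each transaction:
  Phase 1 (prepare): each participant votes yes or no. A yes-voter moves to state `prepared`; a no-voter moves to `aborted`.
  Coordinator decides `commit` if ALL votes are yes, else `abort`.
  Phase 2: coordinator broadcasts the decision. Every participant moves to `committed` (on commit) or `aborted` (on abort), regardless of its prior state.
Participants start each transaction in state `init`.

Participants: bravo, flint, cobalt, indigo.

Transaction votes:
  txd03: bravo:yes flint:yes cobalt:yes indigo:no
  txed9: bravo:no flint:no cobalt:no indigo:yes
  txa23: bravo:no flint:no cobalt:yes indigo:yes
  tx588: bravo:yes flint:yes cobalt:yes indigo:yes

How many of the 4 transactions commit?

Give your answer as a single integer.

Answer: 1

Derivation:
txd03: no from indigo -> abort (commits=0)
txed9: no from bravo, flint, cobalt -> abort (commits=0)
txa23: no from bravo, flint -> abort (commits=0)
tx588: all yes -> commit (commits=1)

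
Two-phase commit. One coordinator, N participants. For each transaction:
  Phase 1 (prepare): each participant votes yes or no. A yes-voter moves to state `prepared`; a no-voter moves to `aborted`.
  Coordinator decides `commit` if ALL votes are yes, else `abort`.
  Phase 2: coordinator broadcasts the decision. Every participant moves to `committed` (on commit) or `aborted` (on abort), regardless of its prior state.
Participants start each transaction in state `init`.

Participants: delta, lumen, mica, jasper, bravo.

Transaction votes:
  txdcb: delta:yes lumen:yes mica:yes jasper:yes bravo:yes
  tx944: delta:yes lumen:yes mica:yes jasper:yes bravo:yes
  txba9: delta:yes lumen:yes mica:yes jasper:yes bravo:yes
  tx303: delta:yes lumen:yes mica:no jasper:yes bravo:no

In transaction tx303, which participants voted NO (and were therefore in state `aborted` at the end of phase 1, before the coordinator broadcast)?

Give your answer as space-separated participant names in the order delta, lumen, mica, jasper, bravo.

Answer: mica bravo

Derivation:
Txn tx303 phase 1: delta yes -> prepared; lumen yes -> prepared; mica no -> aborted; jasper yes -> prepared; bravo no -> aborted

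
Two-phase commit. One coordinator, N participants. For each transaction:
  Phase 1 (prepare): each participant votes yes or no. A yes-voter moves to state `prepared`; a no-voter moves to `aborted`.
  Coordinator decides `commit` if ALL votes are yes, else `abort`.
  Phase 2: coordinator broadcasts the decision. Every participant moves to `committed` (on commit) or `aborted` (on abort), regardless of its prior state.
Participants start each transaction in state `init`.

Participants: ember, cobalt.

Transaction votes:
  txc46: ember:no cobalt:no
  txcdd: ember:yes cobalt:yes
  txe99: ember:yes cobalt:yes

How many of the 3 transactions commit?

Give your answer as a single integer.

txc46: no from ember, cobalt -> abort (commits=0)
txcdd: all yes -> commit (commits=1)
txe99: all yes -> commit (commits=2)

Answer: 2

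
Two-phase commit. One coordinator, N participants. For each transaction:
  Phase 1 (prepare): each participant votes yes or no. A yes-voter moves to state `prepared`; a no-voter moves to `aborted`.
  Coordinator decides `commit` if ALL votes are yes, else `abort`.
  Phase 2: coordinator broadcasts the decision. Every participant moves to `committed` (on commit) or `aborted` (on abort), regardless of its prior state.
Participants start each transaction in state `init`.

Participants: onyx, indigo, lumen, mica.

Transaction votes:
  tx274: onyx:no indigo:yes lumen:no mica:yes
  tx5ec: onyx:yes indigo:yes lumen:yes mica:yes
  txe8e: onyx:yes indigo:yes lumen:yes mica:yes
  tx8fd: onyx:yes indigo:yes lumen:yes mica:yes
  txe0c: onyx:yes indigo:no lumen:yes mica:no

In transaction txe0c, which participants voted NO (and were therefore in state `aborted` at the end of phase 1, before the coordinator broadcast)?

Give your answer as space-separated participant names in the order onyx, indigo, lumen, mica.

Txn txe0c phase 1: onyx yes -> prepared; indigo no -> aborted; lumen yes -> prepared; mica no -> aborted

Answer: indigo mica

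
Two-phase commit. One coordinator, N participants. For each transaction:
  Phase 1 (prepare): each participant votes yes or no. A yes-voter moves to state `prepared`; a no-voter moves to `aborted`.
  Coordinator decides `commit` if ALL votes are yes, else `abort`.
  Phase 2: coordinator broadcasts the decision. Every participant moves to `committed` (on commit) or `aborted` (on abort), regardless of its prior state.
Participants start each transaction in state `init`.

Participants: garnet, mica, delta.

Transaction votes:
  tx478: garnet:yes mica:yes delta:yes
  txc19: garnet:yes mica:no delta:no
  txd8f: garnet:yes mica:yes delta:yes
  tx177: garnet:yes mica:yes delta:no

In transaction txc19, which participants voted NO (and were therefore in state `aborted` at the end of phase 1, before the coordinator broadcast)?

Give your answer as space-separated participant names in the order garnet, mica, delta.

Answer: mica delta

Derivation:
Txn txc19 phase 1: garnet yes -> prepared; mica no -> aborted; delta no -> aborted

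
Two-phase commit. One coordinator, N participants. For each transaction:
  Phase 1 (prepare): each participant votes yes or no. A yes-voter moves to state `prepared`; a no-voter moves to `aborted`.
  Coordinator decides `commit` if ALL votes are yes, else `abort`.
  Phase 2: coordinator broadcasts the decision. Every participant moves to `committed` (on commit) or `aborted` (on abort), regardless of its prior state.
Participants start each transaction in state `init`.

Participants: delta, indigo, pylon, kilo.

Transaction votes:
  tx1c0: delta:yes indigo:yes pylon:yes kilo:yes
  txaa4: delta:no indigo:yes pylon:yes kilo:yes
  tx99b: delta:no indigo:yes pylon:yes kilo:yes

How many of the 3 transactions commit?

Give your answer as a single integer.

tx1c0: all yes -> commit (commits=1)
txaa4: no from delta -> abort (commits=1)
tx99b: no from delta -> abort (commits=1)

Answer: 1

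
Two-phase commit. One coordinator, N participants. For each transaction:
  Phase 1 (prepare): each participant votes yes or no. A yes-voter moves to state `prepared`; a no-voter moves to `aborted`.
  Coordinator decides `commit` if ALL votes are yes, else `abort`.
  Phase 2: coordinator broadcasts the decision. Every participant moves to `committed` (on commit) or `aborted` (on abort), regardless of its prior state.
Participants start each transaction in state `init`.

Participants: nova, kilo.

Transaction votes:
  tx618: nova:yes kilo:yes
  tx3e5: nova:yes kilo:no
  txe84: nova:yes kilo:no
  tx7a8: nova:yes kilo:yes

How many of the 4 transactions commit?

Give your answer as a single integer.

tx618: all yes -> commit (commits=1)
tx3e5: no from kilo -> abort (commits=1)
txe84: no from kilo -> abort (commits=1)
tx7a8: all yes -> commit (commits=2)

Answer: 2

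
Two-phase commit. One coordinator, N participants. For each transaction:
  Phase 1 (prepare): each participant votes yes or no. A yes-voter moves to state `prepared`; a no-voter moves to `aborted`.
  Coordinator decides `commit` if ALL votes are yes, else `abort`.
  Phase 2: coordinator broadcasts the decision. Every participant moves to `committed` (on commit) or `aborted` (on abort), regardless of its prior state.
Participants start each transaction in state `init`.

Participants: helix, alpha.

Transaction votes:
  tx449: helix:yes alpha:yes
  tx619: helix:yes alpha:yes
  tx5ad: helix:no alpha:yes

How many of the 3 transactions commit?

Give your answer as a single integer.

tx449: all yes -> commit (commits=1)
tx619: all yes -> commit (commits=2)
tx5ad: no from helix -> abort (commits=2)

Answer: 2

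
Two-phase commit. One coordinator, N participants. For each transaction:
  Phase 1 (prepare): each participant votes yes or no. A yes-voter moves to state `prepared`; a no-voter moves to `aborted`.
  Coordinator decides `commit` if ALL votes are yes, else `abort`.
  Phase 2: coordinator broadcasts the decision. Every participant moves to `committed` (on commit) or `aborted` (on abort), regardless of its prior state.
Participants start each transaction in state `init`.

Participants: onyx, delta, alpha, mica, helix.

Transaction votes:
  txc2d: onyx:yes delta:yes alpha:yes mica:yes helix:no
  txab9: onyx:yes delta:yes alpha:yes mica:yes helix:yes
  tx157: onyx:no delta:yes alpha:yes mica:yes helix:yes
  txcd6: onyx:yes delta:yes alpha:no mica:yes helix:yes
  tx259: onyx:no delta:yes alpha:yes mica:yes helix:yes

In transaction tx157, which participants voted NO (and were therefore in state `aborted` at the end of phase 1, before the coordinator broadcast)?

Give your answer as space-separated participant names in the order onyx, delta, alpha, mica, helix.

Answer: onyx

Derivation:
Txn tx157 phase 1: onyx no -> aborted; delta yes -> prepared; alpha yes -> prepared; mica yes -> prepared; helix yes -> prepared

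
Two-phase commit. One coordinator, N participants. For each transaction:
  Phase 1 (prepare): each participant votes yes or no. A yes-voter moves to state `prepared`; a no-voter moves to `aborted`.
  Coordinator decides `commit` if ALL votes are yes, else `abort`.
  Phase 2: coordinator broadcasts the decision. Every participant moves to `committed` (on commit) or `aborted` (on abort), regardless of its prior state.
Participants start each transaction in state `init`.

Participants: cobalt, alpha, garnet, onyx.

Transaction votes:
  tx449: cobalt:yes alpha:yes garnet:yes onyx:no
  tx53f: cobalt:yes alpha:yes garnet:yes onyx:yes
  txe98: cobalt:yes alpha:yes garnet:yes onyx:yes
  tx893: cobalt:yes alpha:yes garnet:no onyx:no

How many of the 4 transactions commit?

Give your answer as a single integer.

tx449: no from onyx -> abort (commits=0)
tx53f: all yes -> commit (commits=1)
txe98: all yes -> commit (commits=2)
tx893: no from garnet, onyx -> abort (commits=2)

Answer: 2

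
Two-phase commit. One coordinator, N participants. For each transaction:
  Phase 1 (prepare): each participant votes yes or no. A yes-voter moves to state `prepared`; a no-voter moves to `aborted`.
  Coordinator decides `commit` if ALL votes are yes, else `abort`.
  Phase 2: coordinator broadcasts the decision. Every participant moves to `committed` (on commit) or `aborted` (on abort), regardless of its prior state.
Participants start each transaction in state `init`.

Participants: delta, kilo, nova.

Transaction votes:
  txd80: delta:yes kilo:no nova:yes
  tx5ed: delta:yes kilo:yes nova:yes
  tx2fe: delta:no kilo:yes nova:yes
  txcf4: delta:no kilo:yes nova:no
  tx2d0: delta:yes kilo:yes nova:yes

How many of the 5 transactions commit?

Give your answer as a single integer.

Answer: 2

Derivation:
txd80: no from kilo -> abort (commits=0)
tx5ed: all yes -> commit (commits=1)
tx2fe: no from delta -> abort (commits=1)
txcf4: no from delta, nova -> abort (commits=1)
tx2d0: all yes -> commit (commits=2)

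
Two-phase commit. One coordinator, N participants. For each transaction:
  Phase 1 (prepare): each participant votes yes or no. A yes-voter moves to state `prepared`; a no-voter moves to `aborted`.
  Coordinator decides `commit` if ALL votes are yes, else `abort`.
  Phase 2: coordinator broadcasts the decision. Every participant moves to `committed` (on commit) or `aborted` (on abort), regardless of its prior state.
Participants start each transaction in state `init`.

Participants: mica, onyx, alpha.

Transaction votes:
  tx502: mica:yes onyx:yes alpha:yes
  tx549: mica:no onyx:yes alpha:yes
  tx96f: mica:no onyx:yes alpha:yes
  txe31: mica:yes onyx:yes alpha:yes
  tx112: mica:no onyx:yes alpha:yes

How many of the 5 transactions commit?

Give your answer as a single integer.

Answer: 2

Derivation:
tx502: all yes -> commit (commits=1)
tx549: no from mica -> abort (commits=1)
tx96f: no from mica -> abort (commits=1)
txe31: all yes -> commit (commits=2)
tx112: no from mica -> abort (commits=2)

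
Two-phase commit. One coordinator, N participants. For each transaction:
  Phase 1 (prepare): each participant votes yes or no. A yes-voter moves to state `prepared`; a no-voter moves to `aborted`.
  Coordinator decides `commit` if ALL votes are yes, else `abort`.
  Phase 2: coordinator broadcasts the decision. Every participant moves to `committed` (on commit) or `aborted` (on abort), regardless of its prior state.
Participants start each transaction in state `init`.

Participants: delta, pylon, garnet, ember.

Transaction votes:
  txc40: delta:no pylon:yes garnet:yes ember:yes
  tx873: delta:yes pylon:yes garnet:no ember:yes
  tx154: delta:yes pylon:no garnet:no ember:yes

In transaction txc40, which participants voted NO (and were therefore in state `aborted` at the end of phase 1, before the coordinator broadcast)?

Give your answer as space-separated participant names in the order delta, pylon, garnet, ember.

Txn txc40 phase 1: delta no -> aborted; pylon yes -> prepared; garnet yes -> prepared; ember yes -> prepared

Answer: delta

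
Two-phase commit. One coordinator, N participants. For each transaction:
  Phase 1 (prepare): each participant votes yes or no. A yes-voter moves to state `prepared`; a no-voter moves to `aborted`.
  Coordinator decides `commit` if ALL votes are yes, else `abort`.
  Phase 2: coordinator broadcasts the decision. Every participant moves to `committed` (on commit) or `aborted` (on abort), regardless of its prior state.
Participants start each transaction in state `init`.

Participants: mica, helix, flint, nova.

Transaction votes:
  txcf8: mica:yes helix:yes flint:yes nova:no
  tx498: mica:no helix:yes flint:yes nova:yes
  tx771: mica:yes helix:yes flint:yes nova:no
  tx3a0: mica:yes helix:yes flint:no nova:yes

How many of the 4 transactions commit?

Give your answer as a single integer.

Answer: 0

Derivation:
txcf8: no from nova -> abort (commits=0)
tx498: no from mica -> abort (commits=0)
tx771: no from nova -> abort (commits=0)
tx3a0: no from flint -> abort (commits=0)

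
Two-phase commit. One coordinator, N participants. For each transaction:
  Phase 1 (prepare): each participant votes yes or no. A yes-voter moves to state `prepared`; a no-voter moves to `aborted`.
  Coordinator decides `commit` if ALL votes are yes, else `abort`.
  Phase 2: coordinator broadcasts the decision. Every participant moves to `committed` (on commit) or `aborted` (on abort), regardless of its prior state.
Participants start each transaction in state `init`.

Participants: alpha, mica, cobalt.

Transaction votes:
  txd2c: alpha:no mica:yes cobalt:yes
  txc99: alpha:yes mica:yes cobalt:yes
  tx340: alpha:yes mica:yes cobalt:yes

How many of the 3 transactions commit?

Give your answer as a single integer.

txd2c: no from alpha -> abort (commits=0)
txc99: all yes -> commit (commits=1)
tx340: all yes -> commit (commits=2)

Answer: 2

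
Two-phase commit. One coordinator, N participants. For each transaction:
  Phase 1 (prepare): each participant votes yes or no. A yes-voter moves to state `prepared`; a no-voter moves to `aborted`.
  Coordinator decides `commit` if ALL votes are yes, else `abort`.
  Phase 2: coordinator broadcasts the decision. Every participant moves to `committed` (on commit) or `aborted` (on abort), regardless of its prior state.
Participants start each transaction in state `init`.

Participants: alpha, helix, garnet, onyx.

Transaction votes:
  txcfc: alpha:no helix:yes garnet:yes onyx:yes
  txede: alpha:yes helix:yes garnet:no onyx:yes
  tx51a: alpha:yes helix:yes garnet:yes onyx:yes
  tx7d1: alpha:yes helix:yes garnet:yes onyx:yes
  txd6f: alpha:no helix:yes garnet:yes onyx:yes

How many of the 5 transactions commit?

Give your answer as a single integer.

txcfc: no from alpha -> abort (commits=0)
txede: no from garnet -> abort (commits=0)
tx51a: all yes -> commit (commits=1)
tx7d1: all yes -> commit (commits=2)
txd6f: no from alpha -> abort (commits=2)

Answer: 2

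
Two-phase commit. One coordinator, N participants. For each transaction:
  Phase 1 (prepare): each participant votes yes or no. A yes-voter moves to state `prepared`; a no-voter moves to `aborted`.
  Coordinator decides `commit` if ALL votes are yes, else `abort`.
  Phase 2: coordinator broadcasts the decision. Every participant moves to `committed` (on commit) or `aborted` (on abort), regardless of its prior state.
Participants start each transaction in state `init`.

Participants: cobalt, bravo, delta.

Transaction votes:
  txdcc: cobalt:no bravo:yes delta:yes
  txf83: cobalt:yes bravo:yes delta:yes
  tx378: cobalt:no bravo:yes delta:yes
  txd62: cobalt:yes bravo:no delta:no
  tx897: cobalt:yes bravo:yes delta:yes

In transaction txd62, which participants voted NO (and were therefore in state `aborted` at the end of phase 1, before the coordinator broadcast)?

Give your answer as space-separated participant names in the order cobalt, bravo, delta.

Answer: bravo delta

Derivation:
Txn txd62 phase 1: cobalt yes -> prepared; bravo no -> aborted; delta no -> aborted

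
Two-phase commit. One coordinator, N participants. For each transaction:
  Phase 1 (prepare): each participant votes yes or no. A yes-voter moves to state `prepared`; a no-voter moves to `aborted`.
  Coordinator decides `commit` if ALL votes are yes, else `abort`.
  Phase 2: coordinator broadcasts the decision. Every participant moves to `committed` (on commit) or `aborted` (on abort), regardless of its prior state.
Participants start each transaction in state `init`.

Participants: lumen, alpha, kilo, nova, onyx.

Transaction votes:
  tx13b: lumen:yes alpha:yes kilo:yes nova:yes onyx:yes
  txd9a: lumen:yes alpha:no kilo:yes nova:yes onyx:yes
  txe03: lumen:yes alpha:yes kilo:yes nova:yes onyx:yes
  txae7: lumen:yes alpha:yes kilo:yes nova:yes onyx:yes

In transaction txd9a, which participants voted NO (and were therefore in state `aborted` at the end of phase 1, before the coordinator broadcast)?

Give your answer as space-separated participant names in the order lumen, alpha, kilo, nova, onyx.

Answer: alpha

Derivation:
Txn txd9a phase 1: lumen yes -> prepared; alpha no -> aborted; kilo yes -> prepared; nova yes -> prepared; onyx yes -> prepared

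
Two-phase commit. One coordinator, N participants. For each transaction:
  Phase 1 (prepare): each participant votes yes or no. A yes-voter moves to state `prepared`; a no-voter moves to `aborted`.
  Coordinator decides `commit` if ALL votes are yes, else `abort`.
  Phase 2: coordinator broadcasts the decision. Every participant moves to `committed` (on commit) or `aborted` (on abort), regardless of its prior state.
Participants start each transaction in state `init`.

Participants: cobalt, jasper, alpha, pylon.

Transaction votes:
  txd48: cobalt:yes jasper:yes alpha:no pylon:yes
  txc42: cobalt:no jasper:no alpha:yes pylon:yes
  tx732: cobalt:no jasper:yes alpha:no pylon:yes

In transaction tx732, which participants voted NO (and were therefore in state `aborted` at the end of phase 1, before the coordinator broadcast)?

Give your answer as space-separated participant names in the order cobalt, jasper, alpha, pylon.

Answer: cobalt alpha

Derivation:
Txn tx732 phase 1: cobalt no -> aborted; jasper yes -> prepared; alpha no -> aborted; pylon yes -> prepared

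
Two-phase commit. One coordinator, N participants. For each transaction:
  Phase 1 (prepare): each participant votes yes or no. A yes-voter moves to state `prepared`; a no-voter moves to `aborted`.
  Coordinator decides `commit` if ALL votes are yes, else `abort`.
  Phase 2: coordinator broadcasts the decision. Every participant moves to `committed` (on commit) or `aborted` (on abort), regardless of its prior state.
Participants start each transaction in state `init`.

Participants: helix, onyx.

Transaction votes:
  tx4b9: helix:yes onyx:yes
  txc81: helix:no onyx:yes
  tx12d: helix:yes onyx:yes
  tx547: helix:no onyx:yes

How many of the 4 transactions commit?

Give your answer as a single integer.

tx4b9: all yes -> commit (commits=1)
txc81: no from helix -> abort (commits=1)
tx12d: all yes -> commit (commits=2)
tx547: no from helix -> abort (commits=2)

Answer: 2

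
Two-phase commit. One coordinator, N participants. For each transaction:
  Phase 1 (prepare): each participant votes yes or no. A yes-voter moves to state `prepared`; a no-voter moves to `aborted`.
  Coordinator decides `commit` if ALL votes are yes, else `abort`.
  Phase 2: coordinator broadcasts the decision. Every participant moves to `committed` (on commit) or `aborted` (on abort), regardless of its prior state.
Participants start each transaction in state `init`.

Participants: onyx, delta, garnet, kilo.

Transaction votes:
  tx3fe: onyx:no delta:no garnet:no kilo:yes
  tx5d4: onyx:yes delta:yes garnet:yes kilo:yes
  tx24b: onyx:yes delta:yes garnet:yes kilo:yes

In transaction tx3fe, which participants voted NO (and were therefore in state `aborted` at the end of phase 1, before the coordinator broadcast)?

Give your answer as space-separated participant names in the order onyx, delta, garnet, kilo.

Txn tx3fe phase 1: onyx no -> aborted; delta no -> aborted; garnet no -> aborted; kilo yes -> prepared

Answer: onyx delta garnet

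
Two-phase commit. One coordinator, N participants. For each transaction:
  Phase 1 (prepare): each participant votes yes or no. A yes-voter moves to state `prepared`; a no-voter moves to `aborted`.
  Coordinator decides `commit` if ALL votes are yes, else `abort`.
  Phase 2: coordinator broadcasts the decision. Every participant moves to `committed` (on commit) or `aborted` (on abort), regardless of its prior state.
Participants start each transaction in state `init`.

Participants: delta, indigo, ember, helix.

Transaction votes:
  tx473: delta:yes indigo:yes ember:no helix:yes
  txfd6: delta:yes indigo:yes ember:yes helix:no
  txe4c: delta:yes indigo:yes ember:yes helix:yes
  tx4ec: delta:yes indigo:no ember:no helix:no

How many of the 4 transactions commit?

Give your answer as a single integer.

tx473: no from ember -> abort (commits=0)
txfd6: no from helix -> abort (commits=0)
txe4c: all yes -> commit (commits=1)
tx4ec: no from indigo, ember, helix -> abort (commits=1)

Answer: 1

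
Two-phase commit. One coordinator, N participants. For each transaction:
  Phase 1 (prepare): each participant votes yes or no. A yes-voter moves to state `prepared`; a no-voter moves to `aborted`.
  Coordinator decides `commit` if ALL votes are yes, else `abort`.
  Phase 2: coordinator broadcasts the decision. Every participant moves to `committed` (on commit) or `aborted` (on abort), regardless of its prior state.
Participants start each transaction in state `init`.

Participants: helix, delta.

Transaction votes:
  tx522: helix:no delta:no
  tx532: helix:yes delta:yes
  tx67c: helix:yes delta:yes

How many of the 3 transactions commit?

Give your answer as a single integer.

tx522: no from helix, delta -> abort (commits=0)
tx532: all yes -> commit (commits=1)
tx67c: all yes -> commit (commits=2)

Answer: 2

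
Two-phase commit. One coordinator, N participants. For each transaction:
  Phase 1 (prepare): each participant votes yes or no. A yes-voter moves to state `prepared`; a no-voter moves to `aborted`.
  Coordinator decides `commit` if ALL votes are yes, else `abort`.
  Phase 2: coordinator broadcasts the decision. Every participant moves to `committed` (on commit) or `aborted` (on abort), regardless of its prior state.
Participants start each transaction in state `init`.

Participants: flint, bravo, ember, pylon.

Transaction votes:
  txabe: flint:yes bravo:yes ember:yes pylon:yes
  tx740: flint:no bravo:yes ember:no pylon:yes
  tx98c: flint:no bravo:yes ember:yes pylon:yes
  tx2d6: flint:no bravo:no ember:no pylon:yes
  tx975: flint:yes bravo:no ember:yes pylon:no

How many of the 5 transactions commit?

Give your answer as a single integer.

txabe: all yes -> commit (commits=1)
tx740: no from flint, ember -> abort (commits=1)
tx98c: no from flint -> abort (commits=1)
tx2d6: no from flint, bravo, ember -> abort (commits=1)
tx975: no from bravo, pylon -> abort (commits=1)

Answer: 1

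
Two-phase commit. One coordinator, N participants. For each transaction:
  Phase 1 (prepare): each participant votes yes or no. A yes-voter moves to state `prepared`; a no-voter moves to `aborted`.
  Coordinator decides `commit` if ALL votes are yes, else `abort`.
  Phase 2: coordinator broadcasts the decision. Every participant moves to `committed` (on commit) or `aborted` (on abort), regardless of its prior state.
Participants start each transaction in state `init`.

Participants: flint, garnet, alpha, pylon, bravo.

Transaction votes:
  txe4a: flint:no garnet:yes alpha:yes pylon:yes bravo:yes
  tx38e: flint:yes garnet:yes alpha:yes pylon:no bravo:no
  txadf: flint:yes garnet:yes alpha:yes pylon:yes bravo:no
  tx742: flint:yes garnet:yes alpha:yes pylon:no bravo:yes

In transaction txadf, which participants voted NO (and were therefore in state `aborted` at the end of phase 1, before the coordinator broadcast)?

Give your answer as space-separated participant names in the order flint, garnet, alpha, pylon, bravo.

Txn txadf phase 1: flint yes -> prepared; garnet yes -> prepared; alpha yes -> prepared; pylon yes -> prepared; bravo no -> aborted

Answer: bravo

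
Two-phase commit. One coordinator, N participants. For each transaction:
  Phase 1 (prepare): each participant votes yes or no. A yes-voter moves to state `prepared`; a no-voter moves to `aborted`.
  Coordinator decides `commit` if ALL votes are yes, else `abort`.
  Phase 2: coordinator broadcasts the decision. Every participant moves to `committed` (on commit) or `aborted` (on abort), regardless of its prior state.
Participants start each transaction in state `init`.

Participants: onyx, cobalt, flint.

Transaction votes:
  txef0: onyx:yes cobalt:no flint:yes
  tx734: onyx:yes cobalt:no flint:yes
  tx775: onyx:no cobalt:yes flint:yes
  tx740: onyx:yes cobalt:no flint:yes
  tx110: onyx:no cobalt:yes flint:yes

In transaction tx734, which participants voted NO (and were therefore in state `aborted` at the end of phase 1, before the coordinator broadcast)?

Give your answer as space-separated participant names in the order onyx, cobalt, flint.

Txn tx734 phase 1: onyx yes -> prepared; cobalt no -> aborted; flint yes -> prepared

Answer: cobalt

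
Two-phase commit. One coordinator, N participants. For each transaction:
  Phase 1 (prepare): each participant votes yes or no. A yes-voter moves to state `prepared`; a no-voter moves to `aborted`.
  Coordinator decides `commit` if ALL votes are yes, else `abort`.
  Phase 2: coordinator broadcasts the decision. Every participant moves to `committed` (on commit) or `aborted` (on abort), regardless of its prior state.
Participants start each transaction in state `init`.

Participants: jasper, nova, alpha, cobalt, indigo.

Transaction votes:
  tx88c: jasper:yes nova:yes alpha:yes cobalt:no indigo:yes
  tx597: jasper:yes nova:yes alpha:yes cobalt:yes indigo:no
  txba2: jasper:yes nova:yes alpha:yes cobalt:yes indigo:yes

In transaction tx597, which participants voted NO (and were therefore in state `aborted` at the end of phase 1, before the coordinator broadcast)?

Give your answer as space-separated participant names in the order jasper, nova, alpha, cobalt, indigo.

Txn tx597 phase 1: jasper yes -> prepared; nova yes -> prepared; alpha yes -> prepared; cobalt yes -> prepared; indigo no -> aborted

Answer: indigo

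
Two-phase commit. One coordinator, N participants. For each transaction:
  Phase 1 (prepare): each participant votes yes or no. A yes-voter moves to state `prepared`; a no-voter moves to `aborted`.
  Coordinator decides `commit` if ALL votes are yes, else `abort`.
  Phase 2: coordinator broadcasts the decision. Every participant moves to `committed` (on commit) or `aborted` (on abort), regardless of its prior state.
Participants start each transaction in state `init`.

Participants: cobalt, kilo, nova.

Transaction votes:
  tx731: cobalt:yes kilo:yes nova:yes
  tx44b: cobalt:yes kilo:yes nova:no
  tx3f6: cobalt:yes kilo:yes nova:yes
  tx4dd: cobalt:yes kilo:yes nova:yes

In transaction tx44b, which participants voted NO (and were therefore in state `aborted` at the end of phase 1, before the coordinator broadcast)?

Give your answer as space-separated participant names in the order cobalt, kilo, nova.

Txn tx44b phase 1: cobalt yes -> prepared; kilo yes -> prepared; nova no -> aborted

Answer: nova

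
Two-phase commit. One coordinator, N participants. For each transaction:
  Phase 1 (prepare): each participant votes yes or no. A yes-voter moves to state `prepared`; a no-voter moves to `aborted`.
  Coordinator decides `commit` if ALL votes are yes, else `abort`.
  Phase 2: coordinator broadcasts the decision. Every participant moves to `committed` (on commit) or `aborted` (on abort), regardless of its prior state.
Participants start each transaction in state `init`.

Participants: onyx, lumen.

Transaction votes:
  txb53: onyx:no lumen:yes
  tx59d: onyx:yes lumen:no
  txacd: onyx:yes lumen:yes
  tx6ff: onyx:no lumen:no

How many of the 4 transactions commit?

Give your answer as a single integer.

txb53: no from onyx -> abort (commits=0)
tx59d: no from lumen -> abort (commits=0)
txacd: all yes -> commit (commits=1)
tx6ff: no from onyx, lumen -> abort (commits=1)

Answer: 1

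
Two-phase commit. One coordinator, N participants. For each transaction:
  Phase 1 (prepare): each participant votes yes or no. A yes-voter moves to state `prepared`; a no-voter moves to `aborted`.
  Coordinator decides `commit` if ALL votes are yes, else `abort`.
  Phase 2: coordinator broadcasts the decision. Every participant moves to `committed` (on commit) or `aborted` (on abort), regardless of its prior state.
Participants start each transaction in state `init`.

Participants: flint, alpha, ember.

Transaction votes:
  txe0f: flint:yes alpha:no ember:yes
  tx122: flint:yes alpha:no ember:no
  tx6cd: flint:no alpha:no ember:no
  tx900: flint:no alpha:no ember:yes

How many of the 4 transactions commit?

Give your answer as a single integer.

Answer: 0

Derivation:
txe0f: no from alpha -> abort (commits=0)
tx122: no from alpha, ember -> abort (commits=0)
tx6cd: no from flint, alpha, ember -> abort (commits=0)
tx900: no from flint, alpha -> abort (commits=0)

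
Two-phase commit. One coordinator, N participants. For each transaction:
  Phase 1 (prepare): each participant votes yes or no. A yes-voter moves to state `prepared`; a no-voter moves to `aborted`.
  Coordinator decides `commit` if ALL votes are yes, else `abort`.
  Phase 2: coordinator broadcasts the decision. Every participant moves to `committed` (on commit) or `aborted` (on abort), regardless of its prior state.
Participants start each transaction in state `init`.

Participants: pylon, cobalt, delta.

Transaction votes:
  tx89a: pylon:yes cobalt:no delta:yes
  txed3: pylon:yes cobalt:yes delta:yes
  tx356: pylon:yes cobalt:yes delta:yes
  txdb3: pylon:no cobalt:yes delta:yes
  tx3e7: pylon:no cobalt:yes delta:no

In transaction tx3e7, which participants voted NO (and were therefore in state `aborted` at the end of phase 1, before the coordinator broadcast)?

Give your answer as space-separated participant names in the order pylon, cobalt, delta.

Answer: pylon delta

Derivation:
Txn tx3e7 phase 1: pylon no -> aborted; cobalt yes -> prepared; delta no -> aborted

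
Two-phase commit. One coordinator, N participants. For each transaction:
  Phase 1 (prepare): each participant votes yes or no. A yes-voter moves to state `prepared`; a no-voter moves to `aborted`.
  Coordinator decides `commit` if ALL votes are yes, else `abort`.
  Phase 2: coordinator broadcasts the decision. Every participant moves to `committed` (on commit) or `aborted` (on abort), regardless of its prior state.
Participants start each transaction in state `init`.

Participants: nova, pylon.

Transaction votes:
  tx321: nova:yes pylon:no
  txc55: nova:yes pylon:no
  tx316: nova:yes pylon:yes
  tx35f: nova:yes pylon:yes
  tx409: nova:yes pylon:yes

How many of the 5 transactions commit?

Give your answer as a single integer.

tx321: no from pylon -> abort (commits=0)
txc55: no from pylon -> abort (commits=0)
tx316: all yes -> commit (commits=1)
tx35f: all yes -> commit (commits=2)
tx409: all yes -> commit (commits=3)

Answer: 3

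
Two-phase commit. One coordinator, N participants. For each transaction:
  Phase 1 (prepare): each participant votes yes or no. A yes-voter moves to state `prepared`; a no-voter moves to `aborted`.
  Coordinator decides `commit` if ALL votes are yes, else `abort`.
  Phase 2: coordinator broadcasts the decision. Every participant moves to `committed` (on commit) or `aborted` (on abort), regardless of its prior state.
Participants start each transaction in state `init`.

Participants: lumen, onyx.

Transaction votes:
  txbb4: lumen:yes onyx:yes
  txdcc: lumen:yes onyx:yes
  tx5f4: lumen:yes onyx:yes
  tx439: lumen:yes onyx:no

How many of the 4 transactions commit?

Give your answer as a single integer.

Answer: 3

Derivation:
txbb4: all yes -> commit (commits=1)
txdcc: all yes -> commit (commits=2)
tx5f4: all yes -> commit (commits=3)
tx439: no from onyx -> abort (commits=3)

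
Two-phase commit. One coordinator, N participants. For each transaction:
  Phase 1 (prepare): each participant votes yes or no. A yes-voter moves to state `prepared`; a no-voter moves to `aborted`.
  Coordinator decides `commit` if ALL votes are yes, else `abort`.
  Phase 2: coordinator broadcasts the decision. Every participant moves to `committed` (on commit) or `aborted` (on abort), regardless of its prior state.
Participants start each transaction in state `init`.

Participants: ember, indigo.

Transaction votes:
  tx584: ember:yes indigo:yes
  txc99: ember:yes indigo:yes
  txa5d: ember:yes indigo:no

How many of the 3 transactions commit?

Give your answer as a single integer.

Answer: 2

Derivation:
tx584: all yes -> commit (commits=1)
txc99: all yes -> commit (commits=2)
txa5d: no from indigo -> abort (commits=2)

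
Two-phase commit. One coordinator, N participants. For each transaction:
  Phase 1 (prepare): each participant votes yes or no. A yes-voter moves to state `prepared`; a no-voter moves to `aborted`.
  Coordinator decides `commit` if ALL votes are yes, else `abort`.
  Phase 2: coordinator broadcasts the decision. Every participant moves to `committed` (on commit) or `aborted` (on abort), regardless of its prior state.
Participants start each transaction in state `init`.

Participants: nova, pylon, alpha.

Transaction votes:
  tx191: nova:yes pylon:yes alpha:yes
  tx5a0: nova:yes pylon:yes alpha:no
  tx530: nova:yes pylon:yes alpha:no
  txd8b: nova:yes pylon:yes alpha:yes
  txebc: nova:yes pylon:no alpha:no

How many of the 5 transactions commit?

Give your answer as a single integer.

tx191: all yes -> commit (commits=1)
tx5a0: no from alpha -> abort (commits=1)
tx530: no from alpha -> abort (commits=1)
txd8b: all yes -> commit (commits=2)
txebc: no from pylon, alpha -> abort (commits=2)

Answer: 2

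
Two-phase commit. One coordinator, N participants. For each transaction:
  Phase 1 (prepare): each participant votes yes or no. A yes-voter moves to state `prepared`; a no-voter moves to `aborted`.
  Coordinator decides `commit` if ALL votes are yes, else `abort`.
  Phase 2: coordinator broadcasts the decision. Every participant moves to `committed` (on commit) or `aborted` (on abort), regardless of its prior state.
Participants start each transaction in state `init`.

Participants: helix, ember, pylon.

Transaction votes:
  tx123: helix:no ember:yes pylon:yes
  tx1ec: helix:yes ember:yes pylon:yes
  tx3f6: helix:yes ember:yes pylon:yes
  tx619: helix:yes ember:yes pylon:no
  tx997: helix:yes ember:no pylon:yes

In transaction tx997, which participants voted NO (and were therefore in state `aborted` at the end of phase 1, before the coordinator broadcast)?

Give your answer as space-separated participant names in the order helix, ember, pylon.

Txn tx997 phase 1: helix yes -> prepared; ember no -> aborted; pylon yes -> prepared

Answer: ember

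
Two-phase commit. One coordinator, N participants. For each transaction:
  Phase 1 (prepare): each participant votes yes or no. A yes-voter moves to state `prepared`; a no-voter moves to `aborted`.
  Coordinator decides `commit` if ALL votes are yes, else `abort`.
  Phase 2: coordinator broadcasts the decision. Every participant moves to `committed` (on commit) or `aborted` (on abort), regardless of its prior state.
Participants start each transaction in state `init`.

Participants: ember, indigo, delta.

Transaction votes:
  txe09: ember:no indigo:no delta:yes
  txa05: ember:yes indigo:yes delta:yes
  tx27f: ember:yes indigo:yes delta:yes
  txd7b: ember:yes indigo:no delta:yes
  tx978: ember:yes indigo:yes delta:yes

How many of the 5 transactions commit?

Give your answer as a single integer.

Answer: 3

Derivation:
txe09: no from ember, indigo -> abort (commits=0)
txa05: all yes -> commit (commits=1)
tx27f: all yes -> commit (commits=2)
txd7b: no from indigo -> abort (commits=2)
tx978: all yes -> commit (commits=3)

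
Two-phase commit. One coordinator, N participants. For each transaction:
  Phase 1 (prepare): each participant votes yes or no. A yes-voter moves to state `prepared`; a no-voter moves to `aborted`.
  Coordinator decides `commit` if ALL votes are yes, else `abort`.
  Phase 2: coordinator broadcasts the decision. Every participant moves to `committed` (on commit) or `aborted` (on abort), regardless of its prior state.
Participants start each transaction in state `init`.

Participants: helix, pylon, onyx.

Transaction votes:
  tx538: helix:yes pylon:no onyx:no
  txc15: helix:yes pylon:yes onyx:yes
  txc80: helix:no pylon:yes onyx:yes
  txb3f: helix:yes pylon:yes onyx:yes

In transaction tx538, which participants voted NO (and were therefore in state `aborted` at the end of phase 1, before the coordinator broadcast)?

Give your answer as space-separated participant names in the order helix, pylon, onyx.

Txn tx538 phase 1: helix yes -> prepared; pylon no -> aborted; onyx no -> aborted

Answer: pylon onyx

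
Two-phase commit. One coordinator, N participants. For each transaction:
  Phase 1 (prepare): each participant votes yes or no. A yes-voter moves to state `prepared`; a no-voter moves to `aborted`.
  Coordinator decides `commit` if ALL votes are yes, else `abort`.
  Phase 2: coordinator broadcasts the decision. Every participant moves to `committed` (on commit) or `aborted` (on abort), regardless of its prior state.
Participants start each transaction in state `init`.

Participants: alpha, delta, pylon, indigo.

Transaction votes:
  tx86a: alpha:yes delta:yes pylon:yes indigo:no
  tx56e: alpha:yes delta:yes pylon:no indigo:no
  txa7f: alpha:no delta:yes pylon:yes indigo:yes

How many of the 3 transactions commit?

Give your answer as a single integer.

Answer: 0

Derivation:
tx86a: no from indigo -> abort (commits=0)
tx56e: no from pylon, indigo -> abort (commits=0)
txa7f: no from alpha -> abort (commits=0)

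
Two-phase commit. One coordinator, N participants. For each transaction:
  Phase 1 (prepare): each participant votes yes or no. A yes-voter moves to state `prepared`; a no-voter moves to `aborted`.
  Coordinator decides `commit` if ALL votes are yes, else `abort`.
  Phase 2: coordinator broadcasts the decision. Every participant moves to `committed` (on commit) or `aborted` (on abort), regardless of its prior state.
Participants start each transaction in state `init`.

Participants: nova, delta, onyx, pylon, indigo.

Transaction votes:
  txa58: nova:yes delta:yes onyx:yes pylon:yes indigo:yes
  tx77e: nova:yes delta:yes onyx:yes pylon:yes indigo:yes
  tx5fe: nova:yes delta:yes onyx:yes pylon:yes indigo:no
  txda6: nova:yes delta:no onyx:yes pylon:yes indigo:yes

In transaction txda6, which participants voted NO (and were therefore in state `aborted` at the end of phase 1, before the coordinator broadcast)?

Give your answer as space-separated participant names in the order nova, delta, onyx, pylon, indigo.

Txn txda6 phase 1: nova yes -> prepared; delta no -> aborted; onyx yes -> prepared; pylon yes -> prepared; indigo yes -> prepared

Answer: delta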